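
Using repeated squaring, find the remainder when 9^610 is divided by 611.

191

9^1 ≡ 9 (mod 611)
9^2 ≡ 9^2 = 81 ≡ 81 (mod 611)
9^4 ≡ 81^2 = 6561 ≡ 451 (mod 611)
9^8 ≡ 451^2 = 203401 ≡ 549 (mod 611)
9^16 ≡ 549^2 = 301401 ≡ 178 (mod 611)
9^32 ≡ 178^2 = 31684 ≡ 523 (mod 611)
9^64 ≡ 523^2 = 273529 ≡ 412 (mod 611)
9^128 ≡ 412^2 = 169744 ≡ 497 (mod 611)
9^256 ≡ 497^2 = 247009 ≡ 165 (mod 611)
9^512 ≡ 165^2 = 27225 ≡ 341 (mod 611)
610 = 512 + 64 + 32 + 2 in binary powers of 2.
So 9^610 ≡ 341 · 412 · 523 · 81 ≡ 191 (mod 611).
Since 191 ≠ 1, base 9 is a Fermat witness: 611 is composite.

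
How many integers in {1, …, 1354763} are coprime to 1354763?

1307200

Factor: 1354763 = 41 · 173 · 191.
φ(1354763) = (41−1) · (173−1) · (191−1) = 40 · 172 · 190 = 1307200.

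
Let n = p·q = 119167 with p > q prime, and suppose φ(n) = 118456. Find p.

φ(n) = (p−1)(q−1) = n − (p+q) + 1, so p + q = 119167 − 118456 + 1 = 712.
p and q are the roots of t² − 712t + 119167 = 0.
Discriminant: 712² − 4·119167 = 506944 − 476668 = 30276; √30276 = 174.
q = (712 − 174)/2 = 269, p = (712 + 174)/2 = 443.
Check: 269 · 443 = 119167.

443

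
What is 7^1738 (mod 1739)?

636

7^1 ≡ 7 (mod 1739)
7^2 ≡ 7^2 = 49 ≡ 49 (mod 1739)
7^4 ≡ 49^2 = 2401 ≡ 662 (mod 1739)
7^8 ≡ 662^2 = 438244 ≡ 16 (mod 1739)
7^16 ≡ 16^2 = 256 ≡ 256 (mod 1739)
7^32 ≡ 256^2 = 65536 ≡ 1193 (mod 1739)
7^64 ≡ 1193^2 = 1423249 ≡ 747 (mod 1739)
7^128 ≡ 747^2 = 558009 ≡ 1529 (mod 1739)
7^256 ≡ 1529^2 = 2337841 ≡ 625 (mod 1739)
7^512 ≡ 625^2 = 390625 ≡ 1089 (mod 1739)
7^1024 ≡ 1089^2 = 1185921 ≡ 1662 (mod 1739)
1738 = 1024 + 512 + 128 + 64 + 8 + 2 in binary powers of 2.
So 7^1738 ≡ 1662 · 1089 · 1529 · 747 · 16 · 49 ≡ 636 (mod 1739).
Since 636 ≠ 1, base 7 is a Fermat witness: 1739 is composite.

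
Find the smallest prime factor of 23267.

23267 is odd.
Digit sum 20, not divisible by 3.
Ends in 7: not divisible by 5.
7: 23267 = 7·3323 + 6
11: 23267 = 11·2115 + 2
13: 23267 = 13·1789 + 10
17: 23267 = 17·1368 + 11
19: 23267 = 19·1224 + 11
23: 23267 = 23·1011 + 14
29: 23267 = 29·802 + 9
31: 23267 = 31·750 + 17
37: 23267 = 37·628 + 31
41: 23267 = 41·567 + 20
43: 23267 = 43·541 + 4
47: 23267 = 47·495 + 2
53: 23267 = 53·439

53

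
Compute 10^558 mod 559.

10^1 ≡ 10 (mod 559)
10^2 ≡ 10^2 = 100 ≡ 100 (mod 559)
10^4 ≡ 100^2 = 10000 ≡ 497 (mod 559)
10^8 ≡ 497^2 = 247009 ≡ 490 (mod 559)
10^16 ≡ 490^2 = 240100 ≡ 289 (mod 559)
10^32 ≡ 289^2 = 83521 ≡ 230 (mod 559)
10^64 ≡ 230^2 = 52900 ≡ 354 (mod 559)
10^128 ≡ 354^2 = 125316 ≡ 100 (mod 559)
10^256 ≡ 100^2 = 10000 ≡ 497 (mod 559)
10^512 ≡ 497^2 = 247009 ≡ 490 (mod 559)
558 = 512 + 32 + 8 + 4 + 2 in binary powers of 2.
So 10^558 ≡ 490 · 230 · 490 · 497 · 100 ≡ 365 (mod 559).
Since 365 ≠ 1, base 10 is a Fermat witness: 559 is composite.

365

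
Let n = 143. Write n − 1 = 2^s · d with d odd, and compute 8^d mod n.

96

143 − 1 = 142 = 2^1 · 71, so d = 71.
8^1 ≡ 8 (mod 143)
8^2 ≡ 8^2 = 64 ≡ 64 (mod 143)
8^4 ≡ 64^2 = 4096 ≡ 92 (mod 143)
8^8 ≡ 92^2 = 8464 ≡ 27 (mod 143)
8^16 ≡ 27^2 = 729 ≡ 14 (mod 143)
8^32 ≡ 14^2 = 196 ≡ 53 (mod 143)
8^64 ≡ 53^2 = 2809 ≡ 92 (mod 143)
71 = 64 + 4 + 2 + 1 in binary powers of 2.
So 8^71 ≡ 92 · 92 · 64 · 8 ≡ 96 (mod 143).
Squaring chain: 96; never reaches −1, so base 8 is a Miller–Rabin witness that 143 is composite.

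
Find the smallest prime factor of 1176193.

1176193 is odd.
Digit sum 28, not divisible by 3.
Ends in 3: not divisible by 5.
7: 1176193 = 7·168027 + 4
11: 1176193 = 11·106926 + 7
13: 1176193 = 13·90476 + 5
17: 1176193 = 17·69187 + 14
19: 1176193 = 19·61904 + 17
23: 1176193 = 23·51138 + 19
29: 1176193 = 29·40558 + 11
31: 1176193 = 31·37941 + 22
37: 1176193 = 37·31789

37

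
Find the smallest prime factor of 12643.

12643 is odd.
Digit sum 16, not divisible by 3.
Ends in 3: not divisible by 5.
7: 12643 = 7·1806 + 1
11: 12643 = 11·1149 + 4
13: 12643 = 13·972 + 7
17: 12643 = 17·743 + 12
19: 12643 = 19·665 + 8
23: 12643 = 23·549 + 16
29: 12643 = 29·435 + 28
31: 12643 = 31·407 + 26
37: 12643 = 37·341 + 26
41: 12643 = 41·308 + 15
43: 12643 = 43·294 + 1
47: 12643 = 47·269

47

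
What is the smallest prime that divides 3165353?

3165353 is odd.
Digit sum 26, not divisible by 3.
Ends in 3: not divisible by 5.
7: 3165353 = 7·452193 + 2
11: 3165353 = 11·287759 + 4
13: 3165353 = 13·243488 + 9
17: 3165353 = 17·186197 + 4
19: 3165353 = 19·166597 + 10
23: 3165353 = 23·137624 + 1
29: 3165353 = 29·109150 + 3
31: 3165353 = 31·102108 + 5
37: 3165353 = 37·85550 + 3
41: 3165353 = 41·77203 + 30
43: 3165353 = 43·73612 + 37
47: 3165353 = 47·67347 + 44
53: 3165353 = 53·59723 + 34
59: 3165353 = 59·53650 + 3
61: 3165353 = 61·51891 + 2
67: 3165353 = 67·47244 + 5
71: 3165353 = 71·44582 + 31
73: 3165353 = 73·43361

73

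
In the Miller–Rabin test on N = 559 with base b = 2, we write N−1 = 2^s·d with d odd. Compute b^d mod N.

151

559 − 1 = 558 = 2^1 · 279, so d = 279.
2^1 ≡ 2 (mod 559)
2^2 ≡ 2^2 = 4 ≡ 4 (mod 559)
2^4 ≡ 4^2 = 16 ≡ 16 (mod 559)
2^8 ≡ 16^2 = 256 ≡ 256 (mod 559)
2^16 ≡ 256^2 = 65536 ≡ 133 (mod 559)
2^32 ≡ 133^2 = 17689 ≡ 360 (mod 559)
2^64 ≡ 360^2 = 129600 ≡ 471 (mod 559)
2^128 ≡ 471^2 = 221841 ≡ 477 (mod 559)
2^256 ≡ 477^2 = 227529 ≡ 16 (mod 559)
279 = 256 + 16 + 4 + 2 + 1 in binary powers of 2.
So 2^279 ≡ 16 · 133 · 16 · 4 · 2 ≡ 151 (mod 559).
Squaring chain: 151; never reaches −1, so base 2 is a Miller–Rabin witness that 559 is composite.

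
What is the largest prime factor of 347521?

83

347521 = 53 · 6557
6557 = 79 · 83
83 is prime.
So 347521 = 53 · 79 · 83; the largest prime factor is 83.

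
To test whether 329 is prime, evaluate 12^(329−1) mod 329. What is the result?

121

12^1 ≡ 12 (mod 329)
12^2 ≡ 12^2 = 144 ≡ 144 (mod 329)
12^4 ≡ 144^2 = 20736 ≡ 9 (mod 329)
12^8 ≡ 9^2 = 81 ≡ 81 (mod 329)
12^16 ≡ 81^2 = 6561 ≡ 310 (mod 329)
12^32 ≡ 310^2 = 96100 ≡ 32 (mod 329)
12^64 ≡ 32^2 = 1024 ≡ 37 (mod 329)
12^128 ≡ 37^2 = 1369 ≡ 53 (mod 329)
12^256 ≡ 53^2 = 2809 ≡ 177 (mod 329)
328 = 256 + 64 + 8 in binary powers of 2.
So 12^328 ≡ 177 · 37 · 81 ≡ 121 (mod 329).
Since 121 ≠ 1, base 12 is a Fermat witness: 329 is composite.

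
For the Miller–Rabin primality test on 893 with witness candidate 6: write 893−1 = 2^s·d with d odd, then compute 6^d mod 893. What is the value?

893 − 1 = 892 = 2^2 · 223, so d = 223.
6^1 ≡ 6 (mod 893)
6^2 ≡ 6^2 = 36 ≡ 36 (mod 893)
6^4 ≡ 36^2 = 1296 ≡ 403 (mod 893)
6^8 ≡ 403^2 = 162409 ≡ 776 (mod 893)
6^16 ≡ 776^2 = 602176 ≡ 294 (mod 893)
6^32 ≡ 294^2 = 86436 ≡ 708 (mod 893)
6^64 ≡ 708^2 = 501264 ≡ 291 (mod 893)
6^128 ≡ 291^2 = 84681 ≡ 739 (mod 893)
223 = 128 + 64 + 16 + 8 + 4 + 2 + 1 in binary powers of 2.
So 6^223 ≡ 739 · 291 · 294 · 776 · 403 · 36 · 6 ≡ 294 (mod 893).
Squaring chain: 294 → 708; never reaches −1, so base 6 is a Miller–Rabin witness that 893 is composite.

294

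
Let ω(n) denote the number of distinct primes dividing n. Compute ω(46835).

46835 = 5 · 9367
9367 = 17 · 551
551 = 19 · 29
46835 = 5 · 17 · 19 · 29, which has 4 distinct prime factors.

4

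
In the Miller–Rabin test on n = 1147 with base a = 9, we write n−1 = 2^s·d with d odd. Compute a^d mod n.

1147 − 1 = 1146 = 2^1 · 573, so d = 573.
9^1 ≡ 9 (mod 1147)
9^2 ≡ 9^2 = 81 ≡ 81 (mod 1147)
9^4 ≡ 81^2 = 6561 ≡ 826 (mod 1147)
9^8 ≡ 826^2 = 682276 ≡ 958 (mod 1147)
9^16 ≡ 958^2 = 917764 ≡ 164 (mod 1147)
9^32 ≡ 164^2 = 26896 ≡ 515 (mod 1147)
9^64 ≡ 515^2 = 265225 ≡ 268 (mod 1147)
9^128 ≡ 268^2 = 71824 ≡ 710 (mod 1147)
9^256 ≡ 710^2 = 504100 ≡ 567 (mod 1147)
9^512 ≡ 567^2 = 321489 ≡ 329 (mod 1147)
573 = 512 + 32 + 16 + 8 + 4 + 1 in binary powers of 2.
So 9^573 ≡ 329 · 515 · 164 · 958 · 826 · 9 ≡ 47 (mod 1147).
Squaring chain: 47; never reaches −1, so base 9 is a Miller–Rabin witness that 1147 is composite.

47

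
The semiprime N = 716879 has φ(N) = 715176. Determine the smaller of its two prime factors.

757

φ(n) = (p−1)(q−1) = n − (p+q) + 1, so p + q = 716879 − 715176 + 1 = 1704.
p and q are the roots of t² − 1704t + 716879 = 0.
Discriminant: 1704² − 4·716879 = 2903616 − 2867516 = 36100; √36100 = 190.
q = (1704 − 190)/2 = 757, p = (1704 + 190)/2 = 947.
Check: 757 · 947 = 716879.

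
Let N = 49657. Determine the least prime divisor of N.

49657 is odd.
Digit sum 31, not divisible by 3.
Ends in 7: not divisible by 5.
7: 49657 = 7·7093 + 6
11: 49657 = 11·4514 + 3
13: 49657 = 13·3819 + 10
17: 49657 = 17·2921

17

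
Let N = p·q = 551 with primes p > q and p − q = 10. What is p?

Since p = q + 10, we have 551 = q(q + 10), so q² + 10q − 551 = 0.
Discriminant: 10² + 4·551 = 100 + 2204 = 2304; √2304 = 48.
q = (−10 + 48)/2 = 19, and p = q + 10 = 29.
Check: 19 · 29 = 551.

29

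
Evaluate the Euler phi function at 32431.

Factor: 32431 = 7 · 41 · 113.
φ(32431) = (7−1) · (41−1) · (113−1) = 6 · 40 · 112 = 26880.

26880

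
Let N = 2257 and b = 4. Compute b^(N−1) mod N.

1839

4^1 ≡ 4 (mod 2257)
4^2 ≡ 4^2 = 16 ≡ 16 (mod 2257)
4^4 ≡ 16^2 = 256 ≡ 256 (mod 2257)
4^8 ≡ 256^2 = 65536 ≡ 83 (mod 2257)
4^16 ≡ 83^2 = 6889 ≡ 118 (mod 2257)
4^32 ≡ 118^2 = 13924 ≡ 382 (mod 2257)
4^64 ≡ 382^2 = 145924 ≡ 1476 (mod 2257)
4^128 ≡ 1476^2 = 2178576 ≡ 571 (mod 2257)
4^256 ≡ 571^2 = 326041 ≡ 1033 (mod 2257)
4^512 ≡ 1033^2 = 1067089 ≡ 1785 (mod 2257)
4^1024 ≡ 1785^2 = 3186225 ≡ 1598 (mod 2257)
4^2048 ≡ 1598^2 = 2553604 ≡ 937 (mod 2257)
2256 = 2048 + 128 + 64 + 16 in binary powers of 2.
So 4^2256 ≡ 937 · 571 · 1476 · 118 ≡ 1839 (mod 2257).
Since 1839 ≠ 1, base 4 is a Fermat witness: 2257 is composite.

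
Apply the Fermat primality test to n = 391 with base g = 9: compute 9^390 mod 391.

123

9^1 ≡ 9 (mod 391)
9^2 ≡ 9^2 = 81 ≡ 81 (mod 391)
9^4 ≡ 81^2 = 6561 ≡ 305 (mod 391)
9^8 ≡ 305^2 = 93025 ≡ 358 (mod 391)
9^16 ≡ 358^2 = 128164 ≡ 307 (mod 391)
9^32 ≡ 307^2 = 94249 ≡ 18 (mod 391)
9^64 ≡ 18^2 = 324 ≡ 324 (mod 391)
9^128 ≡ 324^2 = 104976 ≡ 188 (mod 391)
9^256 ≡ 188^2 = 35344 ≡ 154 (mod 391)
390 = 256 + 128 + 4 + 2 in binary powers of 2.
So 9^390 ≡ 154 · 188 · 305 · 81 ≡ 123 (mod 391).
Since 123 ≠ 1, base 9 is a Fermat witness: 391 is composite.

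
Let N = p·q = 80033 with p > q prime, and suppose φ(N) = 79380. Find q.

163

φ(n) = (p−1)(q−1) = n − (p+q) + 1, so p + q = 80033 − 79380 + 1 = 654.
p and q are the roots of t² − 654t + 80033 = 0.
Discriminant: 654² − 4·80033 = 427716 − 320132 = 107584; √107584 = 328.
q = (654 − 328)/2 = 163, p = (654 + 328)/2 = 491.
Check: 163 · 491 = 80033.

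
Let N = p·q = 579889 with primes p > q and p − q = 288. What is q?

Since p = q + 288, we have 579889 = q(q + 288), so q² + 288q − 579889 = 0.
Discriminant: 288² + 4·579889 = 82944 + 2319556 = 2402500; √2402500 = 1550.
q = (−288 + 1550)/2 = 631, and p = q + 288 = 919.
Check: 631 · 919 = 579889.

631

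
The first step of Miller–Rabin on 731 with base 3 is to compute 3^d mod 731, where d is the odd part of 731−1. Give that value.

233

731 − 1 = 730 = 2^1 · 365, so d = 365.
3^1 ≡ 3 (mod 731)
3^2 ≡ 3^2 = 9 ≡ 9 (mod 731)
3^4 ≡ 9^2 = 81 ≡ 81 (mod 731)
3^8 ≡ 81^2 = 6561 ≡ 713 (mod 731)
3^16 ≡ 713^2 = 508369 ≡ 324 (mod 731)
3^32 ≡ 324^2 = 104976 ≡ 443 (mod 731)
3^64 ≡ 443^2 = 196249 ≡ 341 (mod 731)
3^128 ≡ 341^2 = 116281 ≡ 52 (mod 731)
3^256 ≡ 52^2 = 2704 ≡ 511 (mod 731)
365 = 256 + 64 + 32 + 8 + 4 + 1 in binary powers of 2.
So 3^365 ≡ 511 · 341 · 443 · 713 · 81 · 3 ≡ 233 (mod 731).
Squaring chain: 233; never reaches −1, so base 3 is a Miller–Rabin witness that 731 is composite.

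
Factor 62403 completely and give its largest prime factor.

62403 = 3 · 20801
20801 = 11 · 1891
1891 = 31 · 61
61 is prime.
So 62403 = 3 · 11 · 31 · 61; the largest prime factor is 61.

61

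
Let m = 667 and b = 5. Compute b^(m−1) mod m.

169

5^1 ≡ 5 (mod 667)
5^2 ≡ 5^2 = 25 ≡ 25 (mod 667)
5^4 ≡ 25^2 = 625 ≡ 625 (mod 667)
5^8 ≡ 625^2 = 390625 ≡ 430 (mod 667)
5^16 ≡ 430^2 = 184900 ≡ 141 (mod 667)
5^32 ≡ 141^2 = 19881 ≡ 538 (mod 667)
5^64 ≡ 538^2 = 289444 ≡ 633 (mod 667)
5^128 ≡ 633^2 = 400689 ≡ 489 (mod 667)
5^256 ≡ 489^2 = 239121 ≡ 335 (mod 667)
5^512 ≡ 335^2 = 112225 ≡ 169 (mod 667)
666 = 512 + 128 + 16 + 8 + 2 in binary powers of 2.
So 5^666 ≡ 169 · 489 · 141 · 430 · 25 ≡ 169 (mod 667).
Since 169 ≠ 1, base 5 is a Fermat witness: 667 is composite.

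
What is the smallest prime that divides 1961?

37

1961 is odd.
Digit sum 17, not divisible by 3.
Ends in 1: not divisible by 5.
7: 1961 = 7·280 + 1
11: 1961 = 11·178 + 3
13: 1961 = 13·150 + 11
17: 1961 = 17·115 + 6
19: 1961 = 19·103 + 4
23: 1961 = 23·85 + 6
29: 1961 = 29·67 + 18
31: 1961 = 31·63 + 8
37: 1961 = 37·53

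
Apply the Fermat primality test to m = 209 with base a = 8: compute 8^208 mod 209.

49

8^1 ≡ 8 (mod 209)
8^2 ≡ 8^2 = 64 ≡ 64 (mod 209)
8^4 ≡ 64^2 = 4096 ≡ 125 (mod 209)
8^8 ≡ 125^2 = 15625 ≡ 159 (mod 209)
8^16 ≡ 159^2 = 25281 ≡ 201 (mod 209)
8^32 ≡ 201^2 = 40401 ≡ 64 (mod 209)
8^64 ≡ 64^2 = 4096 ≡ 125 (mod 209)
8^128 ≡ 125^2 = 15625 ≡ 159 (mod 209)
208 = 128 + 64 + 16 in binary powers of 2.
So 8^208 ≡ 159 · 125 · 201 ≡ 49 (mod 209).
Since 49 ≠ 1, base 8 is a Fermat witness: 209 is composite.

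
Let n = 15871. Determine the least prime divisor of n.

15871 is odd.
Digit sum 22, not divisible by 3.
Ends in 1: not divisible by 5.
7: 15871 = 7·2267 + 2
11: 15871 = 11·1442 + 9
13: 15871 = 13·1220 + 11
17: 15871 = 17·933 + 10
19: 15871 = 19·835 + 6
23: 15871 = 23·690 + 1
29: 15871 = 29·547 + 8
31: 15871 = 31·511 + 30
37: 15871 = 37·428 + 35
41: 15871 = 41·387 + 4
43: 15871 = 43·369 + 4
47: 15871 = 47·337 + 32
53: 15871 = 53·299 + 24
59: 15871 = 59·269

59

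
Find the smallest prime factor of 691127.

23

691127 is odd.
Digit sum 26, not divisible by 3.
Ends in 7: not divisible by 5.
7: 691127 = 7·98732 + 3
11: 691127 = 11·62829 + 8
13: 691127 = 13·53163 + 8
17: 691127 = 17·40654 + 9
19: 691127 = 19·36375 + 2
23: 691127 = 23·30049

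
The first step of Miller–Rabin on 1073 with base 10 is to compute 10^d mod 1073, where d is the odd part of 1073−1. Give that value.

1073 − 1 = 1072 = 2^4 · 67, so d = 67.
10^1 ≡ 10 (mod 1073)
10^2 ≡ 10^2 = 100 ≡ 100 (mod 1073)
10^4 ≡ 100^2 = 10000 ≡ 343 (mod 1073)
10^8 ≡ 343^2 = 117649 ≡ 692 (mod 1073)
10^16 ≡ 692^2 = 478864 ≡ 306 (mod 1073)
10^32 ≡ 306^2 = 93636 ≡ 285 (mod 1073)
10^64 ≡ 285^2 = 81225 ≡ 750 (mod 1073)
67 = 64 + 2 + 1 in binary powers of 2.
So 10^67 ≡ 750 · 100 · 10 ≡ 1046 (mod 1073).
Squaring chain: 1046 → 729 → 306 → 285; never reaches −1, so base 10 is a Miller–Rabin witness that 1073 is composite.

1046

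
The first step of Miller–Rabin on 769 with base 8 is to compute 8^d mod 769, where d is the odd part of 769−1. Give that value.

512

769 − 1 = 768 = 2^8 · 3, so d = 3.
8^1 ≡ 8 (mod 769)
8^2 ≡ 8^2 = 64 ≡ 64 (mod 769)
3 = 2 + 1 in binary powers of 2.
So 8^3 ≡ 64 · 8 ≡ 512 (mod 769).
Squaring chain: 512 → 684 → 304 → 136 → 40 → 62 → 768 → 1; reaches −1, so base 8 does not prove 769 composite.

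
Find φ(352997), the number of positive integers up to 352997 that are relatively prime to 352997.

Factor: 352997 = 31 · 59 · 193.
φ(352997) = (31−1) · (59−1) · (193−1) = 30 · 58 · 192 = 334080.

334080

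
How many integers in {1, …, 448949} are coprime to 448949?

Factor: 448949 = 29 · 113 · 137.
φ(448949) = (29−1) · (113−1) · (137−1) = 28 · 112 · 136 = 426496.

426496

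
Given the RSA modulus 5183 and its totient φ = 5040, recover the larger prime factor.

73

φ(n) = (p−1)(q−1) = n − (p+q) + 1, so p + q = 5183 − 5040 + 1 = 144.
p and q are the roots of t² − 144t + 5183 = 0.
Discriminant: 144² − 4·5183 = 20736 − 20732 = 4; √4 = 2.
q = (144 − 2)/2 = 71, p = (144 + 2)/2 = 73.
Check: 71 · 73 = 5183.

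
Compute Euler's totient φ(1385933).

1338624

Factor: 1385933 = 43 · 167 · 193.
φ(1385933) = (43−1) · (167−1) · (193−1) = 42 · 166 · 192 = 1338624.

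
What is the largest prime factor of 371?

53

371 = 7 · 53
53 is prime.
So 371 = 7 · 53; the largest prime factor is 53.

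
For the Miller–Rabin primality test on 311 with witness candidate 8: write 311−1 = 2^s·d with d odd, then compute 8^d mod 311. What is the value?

1

311 − 1 = 310 = 2^1 · 155, so d = 155.
8^1 ≡ 8 (mod 311)
8^2 ≡ 8^2 = 64 ≡ 64 (mod 311)
8^4 ≡ 64^2 = 4096 ≡ 53 (mod 311)
8^8 ≡ 53^2 = 2809 ≡ 10 (mod 311)
8^16 ≡ 10^2 = 100 ≡ 100 (mod 311)
8^32 ≡ 100^2 = 10000 ≡ 48 (mod 311)
8^64 ≡ 48^2 = 2304 ≡ 127 (mod 311)
8^128 ≡ 127^2 = 16129 ≡ 268 (mod 311)
155 = 128 + 16 + 8 + 2 + 1 in binary powers of 2.
So 8^155 ≡ 268 · 100 · 10 · 64 · 8 ≡ 1 (mod 311).
Since 8^d ≡ 1 (mod 311), base 8 does not prove 311 composite.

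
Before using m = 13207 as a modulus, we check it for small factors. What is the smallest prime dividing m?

13207 is odd.
Digit sum 13, not divisible by 3.
Ends in 7: not divisible by 5.
7: 13207 = 7·1886 + 5
11: 13207 = 11·1200 + 7
13: 13207 = 13·1015 + 12
17: 13207 = 17·776 + 15
19: 13207 = 19·695 + 2
23: 13207 = 23·574 + 5
29: 13207 = 29·455 + 12
31: 13207 = 31·426 + 1
37: 13207 = 37·356 + 35
41: 13207 = 41·322 + 5
43: 13207 = 43·307 + 6
47: 13207 = 47·281

47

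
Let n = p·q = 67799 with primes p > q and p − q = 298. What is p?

449

Since p = q + 298, we have 67799 = q(q + 298), so q² + 298q − 67799 = 0.
Discriminant: 298² + 4·67799 = 88804 + 271196 = 360000; √360000 = 600.
q = (−298 + 600)/2 = 151, and p = q + 298 = 449.
Check: 151 · 449 = 67799.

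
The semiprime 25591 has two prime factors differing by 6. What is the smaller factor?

157

Since p = q + 6, we have 25591 = q(q + 6), so q² + 6q − 25591 = 0.
Discriminant: 6² + 4·25591 = 36 + 102364 = 102400; √102400 = 320.
q = (−6 + 320)/2 = 157, and p = q + 6 = 163.
Check: 157 · 163 = 25591.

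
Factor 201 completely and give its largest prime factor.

201 = 3 · 67
67 is prime.
So 201 = 3 · 67; the largest prime factor is 67.

67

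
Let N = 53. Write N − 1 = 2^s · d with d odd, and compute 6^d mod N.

52

53 − 1 = 52 = 2^2 · 13, so d = 13.
6^1 ≡ 6 (mod 53)
6^2 ≡ 6^2 = 36 ≡ 36 (mod 53)
6^4 ≡ 36^2 = 1296 ≡ 24 (mod 53)
6^8 ≡ 24^2 = 576 ≡ 46 (mod 53)
13 = 8 + 4 + 1 in binary powers of 2.
So 6^13 ≡ 46 · 24 · 6 ≡ 52 (mod 53).
Since 6^d ≡ 52 (mod 53), base 6 does not prove 53 composite.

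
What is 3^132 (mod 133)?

64

3^1 ≡ 3 (mod 133)
3^2 ≡ 3^2 = 9 ≡ 9 (mod 133)
3^4 ≡ 9^2 = 81 ≡ 81 (mod 133)
3^8 ≡ 81^2 = 6561 ≡ 44 (mod 133)
3^16 ≡ 44^2 = 1936 ≡ 74 (mod 133)
3^32 ≡ 74^2 = 5476 ≡ 23 (mod 133)
3^64 ≡ 23^2 = 529 ≡ 130 (mod 133)
3^128 ≡ 130^2 = 16900 ≡ 9 (mod 133)
132 = 128 + 4 in binary powers of 2.
So 3^132 ≡ 9 · 81 ≡ 64 (mod 133).
Since 64 ≠ 1, base 3 is a Fermat witness: 133 is composite.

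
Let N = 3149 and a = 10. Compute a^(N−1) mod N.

10^1 ≡ 10 (mod 3149)
10^2 ≡ 10^2 = 100 ≡ 100 (mod 3149)
10^4 ≡ 100^2 = 10000 ≡ 553 (mod 3149)
10^8 ≡ 553^2 = 305809 ≡ 356 (mod 3149)
10^16 ≡ 356^2 = 126736 ≡ 776 (mod 3149)
10^32 ≡ 776^2 = 602176 ≡ 717 (mod 3149)
10^64 ≡ 717^2 = 514089 ≡ 802 (mod 3149)
10^128 ≡ 802^2 = 643204 ≡ 808 (mod 3149)
10^256 ≡ 808^2 = 652864 ≡ 1021 (mod 3149)
10^512 ≡ 1021^2 = 1042441 ≡ 122 (mod 3149)
10^1024 ≡ 122^2 = 14884 ≡ 2288 (mod 3149)
10^2048 ≡ 2288^2 = 5234944 ≡ 1306 (mod 3149)
3148 = 2048 + 1024 + 64 + 8 + 4 in binary powers of 2.
So 10^3148 ≡ 1306 · 2288 · 802 · 356 · 553 ≡ 488 (mod 3149).
Since 488 ≠ 1, base 10 is a Fermat witness: 3149 is composite.

488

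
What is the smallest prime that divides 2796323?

41

2796323 is odd.
Digit sum 32, not divisible by 3.
Ends in 3: not divisible by 5.
7: 2796323 = 7·399474 + 5
11: 2796323 = 11·254211 + 2
13: 2796323 = 13·215101 + 10
17: 2796323 = 17·164489 + 10
19: 2796323 = 19·147174 + 17
23: 2796323 = 23·121579 + 6
29: 2796323 = 29·96424 + 27
31: 2796323 = 31·90203 + 30
37: 2796323 = 37·75576 + 11
41: 2796323 = 41·68203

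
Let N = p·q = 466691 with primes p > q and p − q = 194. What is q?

593

Since p = q + 194, we have 466691 = q(q + 194), so q² + 194q − 466691 = 0.
Discriminant: 194² + 4·466691 = 37636 + 1866764 = 1904400; √1904400 = 1380.
q = (−194 + 1380)/2 = 593, and p = q + 194 = 787.
Check: 593 · 787 = 466691.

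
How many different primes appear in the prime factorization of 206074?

206074 = 2 · 103037
103037 = 11 · 9367
9367 = 17 · 551
551 = 19 · 29
206074 = 2 · 11 · 17 · 19 · 29, which has 5 distinct prime factors.

5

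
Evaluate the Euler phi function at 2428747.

Factor: 2428747 = 101 · 139 · 173.
φ(2428747) = (101−1) · (139−1) · (173−1) = 100 · 138 · 172 = 2373600.

2373600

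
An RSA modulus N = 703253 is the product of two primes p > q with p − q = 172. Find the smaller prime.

757

Since p = q + 172, we have 703253 = q(q + 172), so q² + 172q − 703253 = 0.
Discriminant: 172² + 4·703253 = 29584 + 2813012 = 2842596; √2842596 = 1686.
q = (−172 + 1686)/2 = 757, and p = q + 172 = 929.
Check: 757 · 929 = 703253.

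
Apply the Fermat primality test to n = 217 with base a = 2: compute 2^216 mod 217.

2^1 ≡ 2 (mod 217)
2^2 ≡ 2^2 = 4 ≡ 4 (mod 217)
2^4 ≡ 4^2 = 16 ≡ 16 (mod 217)
2^8 ≡ 16^2 = 256 ≡ 39 (mod 217)
2^16 ≡ 39^2 = 1521 ≡ 2 (mod 217)
2^32 ≡ 2^2 = 4 ≡ 4 (mod 217)
2^64 ≡ 4^2 = 16 ≡ 16 (mod 217)
2^128 ≡ 16^2 = 256 ≡ 39 (mod 217)
216 = 128 + 64 + 16 + 8 in binary powers of 2.
So 2^216 ≡ 39 · 16 · 2 · 39 ≡ 64 (mod 217).
Since 64 ≠ 1, base 2 is a Fermat witness: 217 is composite.

64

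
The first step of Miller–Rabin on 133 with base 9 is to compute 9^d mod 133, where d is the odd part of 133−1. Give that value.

133 − 1 = 132 = 2^2 · 33, so d = 33.
9^1 ≡ 9 (mod 133)
9^2 ≡ 9^2 = 81 ≡ 81 (mod 133)
9^4 ≡ 81^2 = 6561 ≡ 44 (mod 133)
9^8 ≡ 44^2 = 1936 ≡ 74 (mod 133)
9^16 ≡ 74^2 = 5476 ≡ 23 (mod 133)
9^32 ≡ 23^2 = 529 ≡ 130 (mod 133)
33 = 32 + 1 in binary powers of 2.
So 9^33 ≡ 130 · 9 ≡ 106 (mod 133).
Squaring chain: 106 → 64; never reaches −1, so base 9 is a Miller–Rabin witness that 133 is composite.

106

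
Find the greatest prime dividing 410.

410 = 2 · 205
205 = 5 · 41
41 is prime.
So 410 = 2 · 5 · 41; the largest prime factor is 41.

41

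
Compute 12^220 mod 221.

157

12^1 ≡ 12 (mod 221)
12^2 ≡ 12^2 = 144 ≡ 144 (mod 221)
12^4 ≡ 144^2 = 20736 ≡ 183 (mod 221)
12^8 ≡ 183^2 = 33489 ≡ 118 (mod 221)
12^16 ≡ 118^2 = 13924 ≡ 1 (mod 221)
12^32 ≡ 1^2 = 1 ≡ 1 (mod 221)
12^64 ≡ 1^2 = 1 ≡ 1 (mod 221)
12^128 ≡ 1^2 = 1 ≡ 1 (mod 221)
220 = 128 + 64 + 16 + 8 + 4 in binary powers of 2.
So 12^220 ≡ 1 · 1 · 1 · 118 · 183 ≡ 157 (mod 221).
Since 157 ≠ 1, base 12 is a Fermat witness: 221 is composite.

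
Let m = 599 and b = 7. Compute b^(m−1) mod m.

7^1 ≡ 7 (mod 599)
7^2 ≡ 7^2 = 49 ≡ 49 (mod 599)
7^4 ≡ 49^2 = 2401 ≡ 5 (mod 599)
7^8 ≡ 5^2 = 25 ≡ 25 (mod 599)
7^16 ≡ 25^2 = 625 ≡ 26 (mod 599)
7^32 ≡ 26^2 = 676 ≡ 77 (mod 599)
7^64 ≡ 77^2 = 5929 ≡ 538 (mod 599)
7^128 ≡ 538^2 = 289444 ≡ 127 (mod 599)
7^256 ≡ 127^2 = 16129 ≡ 555 (mod 599)
7^512 ≡ 555^2 = 308025 ≡ 139 (mod 599)
598 = 512 + 64 + 16 + 4 + 2 in binary powers of 2.
So 7^598 ≡ 139 · 538 · 26 · 5 · 49 ≡ 1 (mod 599).
Since the result is 1, base 7 gives no evidence that 599 is composite.

1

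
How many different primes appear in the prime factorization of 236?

2

236 = 2^2 · 59
236 = 2^2 · 59, which has 2 distinct prime factors.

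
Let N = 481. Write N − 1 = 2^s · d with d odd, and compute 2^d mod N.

60

481 − 1 = 480 = 2^5 · 15, so d = 15.
2^1 ≡ 2 (mod 481)
2^2 ≡ 2^2 = 4 ≡ 4 (mod 481)
2^4 ≡ 4^2 = 16 ≡ 16 (mod 481)
2^8 ≡ 16^2 = 256 ≡ 256 (mod 481)
15 = 8 + 4 + 2 + 1 in binary powers of 2.
So 2^15 ≡ 256 · 16 · 4 · 2 ≡ 60 (mod 481).
Squaring chain: 60 → 233 → 417 → 248 → 417; never reaches −1, so base 2 is a Miller–Rabin witness that 481 is composite.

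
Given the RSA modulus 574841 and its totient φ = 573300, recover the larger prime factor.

φ(n) = (p−1)(q−1) = n − (p+q) + 1, so p + q = 574841 − 573300 + 1 = 1542.
p and q are the roots of t² − 1542t + 574841 = 0.
Discriminant: 1542² − 4·574841 = 2377764 − 2299364 = 78400; √78400 = 280.
q = (1542 − 280)/2 = 631, p = (1542 + 280)/2 = 911.
Check: 631 · 911 = 574841.

911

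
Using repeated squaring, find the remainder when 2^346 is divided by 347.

1

2^1 ≡ 2 (mod 347)
2^2 ≡ 2^2 = 4 ≡ 4 (mod 347)
2^4 ≡ 4^2 = 16 ≡ 16 (mod 347)
2^8 ≡ 16^2 = 256 ≡ 256 (mod 347)
2^16 ≡ 256^2 = 65536 ≡ 300 (mod 347)
2^32 ≡ 300^2 = 90000 ≡ 127 (mod 347)
2^64 ≡ 127^2 = 16129 ≡ 167 (mod 347)
2^128 ≡ 167^2 = 27889 ≡ 129 (mod 347)
2^256 ≡ 129^2 = 16641 ≡ 332 (mod 347)
346 = 256 + 64 + 16 + 8 + 2 in binary powers of 2.
So 2^346 ≡ 332 · 167 · 300 · 256 · 4 ≡ 1 (mod 347).
Since the result is 1, base 2 gives no evidence that 347 is composite.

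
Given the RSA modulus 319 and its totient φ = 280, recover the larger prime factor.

φ(n) = (p−1)(q−1) = n − (p+q) + 1, so p + q = 319 − 280 + 1 = 40.
p and q are the roots of t² − 40t + 319 = 0.
Discriminant: 40² − 4·319 = 1600 − 1276 = 324; √324 = 18.
q = (40 − 18)/2 = 11, p = (40 + 18)/2 = 29.
Check: 11 · 29 = 319.

29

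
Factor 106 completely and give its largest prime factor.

53

106 = 2 · 53
53 is prime.
So 106 = 2 · 53; the largest prime factor is 53.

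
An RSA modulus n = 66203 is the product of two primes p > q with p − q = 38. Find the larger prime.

277

Since p = q + 38, we have 66203 = q(q + 38), so q² + 38q − 66203 = 0.
Discriminant: 38² + 4·66203 = 1444 + 264812 = 266256; √266256 = 516.
q = (−38 + 516)/2 = 239, and p = q + 38 = 277.
Check: 239 · 277 = 66203.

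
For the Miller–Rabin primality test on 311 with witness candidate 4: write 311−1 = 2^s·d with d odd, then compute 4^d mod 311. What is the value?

311 − 1 = 310 = 2^1 · 155, so d = 155.
4^1 ≡ 4 (mod 311)
4^2 ≡ 4^2 = 16 ≡ 16 (mod 311)
4^4 ≡ 16^2 = 256 ≡ 256 (mod 311)
4^8 ≡ 256^2 = 65536 ≡ 226 (mod 311)
4^16 ≡ 226^2 = 51076 ≡ 72 (mod 311)
4^32 ≡ 72^2 = 5184 ≡ 208 (mod 311)
4^64 ≡ 208^2 = 43264 ≡ 35 (mod 311)
4^128 ≡ 35^2 = 1225 ≡ 292 (mod 311)
155 = 128 + 16 + 8 + 2 + 1 in binary powers of 2.
So 4^155 ≡ 292 · 72 · 226 · 16 · 4 ≡ 1 (mod 311).
Since 4^d ≡ 1 (mod 311), base 4 does not prove 311 composite.

1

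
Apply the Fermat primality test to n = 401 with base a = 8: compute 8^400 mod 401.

1

8^1 ≡ 8 (mod 401)
8^2 ≡ 8^2 = 64 ≡ 64 (mod 401)
8^4 ≡ 64^2 = 4096 ≡ 86 (mod 401)
8^8 ≡ 86^2 = 7396 ≡ 178 (mod 401)
8^16 ≡ 178^2 = 31684 ≡ 5 (mod 401)
8^32 ≡ 5^2 = 25 ≡ 25 (mod 401)
8^64 ≡ 25^2 = 625 ≡ 224 (mod 401)
8^128 ≡ 224^2 = 50176 ≡ 51 (mod 401)
8^256 ≡ 51^2 = 2601 ≡ 195 (mod 401)
400 = 256 + 128 + 16 in binary powers of 2.
So 8^400 ≡ 195 · 51 · 5 ≡ 1 (mod 401).
Since the result is 1, base 8 gives no evidence that 401 is composite.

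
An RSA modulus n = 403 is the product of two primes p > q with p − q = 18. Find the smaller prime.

Since p = q + 18, we have 403 = q(q + 18), so q² + 18q − 403 = 0.
Discriminant: 18² + 4·403 = 324 + 1612 = 1936; √1936 = 44.
q = (−18 + 44)/2 = 13, and p = q + 18 = 31.
Check: 13 · 31 = 403.

13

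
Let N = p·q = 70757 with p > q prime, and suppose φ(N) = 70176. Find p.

φ(n) = (p−1)(q−1) = n − (p+q) + 1, so p + q = 70757 − 70176 + 1 = 582.
p and q are the roots of t² − 582t + 70757 = 0.
Discriminant: 582² − 4·70757 = 338724 − 283028 = 55696; √55696 = 236.
q = (582 − 236)/2 = 173, p = (582 + 236)/2 = 409.
Check: 173 · 409 = 70757.

409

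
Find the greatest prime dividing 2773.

59

2773 = 47 · 59
59 is prime.
So 2773 = 47 · 59; the largest prime factor is 59.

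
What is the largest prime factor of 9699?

61

9699 = 3 · 3233
3233 = 53 · 61
61 is prime.
So 9699 = 3 · 53 · 61; the largest prime factor is 61.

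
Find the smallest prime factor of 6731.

53

6731 is odd.
Digit sum 17, not divisible by 3.
Ends in 1: not divisible by 5.
7: 6731 = 7·961 + 4
11: 6731 = 11·611 + 10
13: 6731 = 13·517 + 10
17: 6731 = 17·395 + 16
19: 6731 = 19·354 + 5
23: 6731 = 23·292 + 15
29: 6731 = 29·232 + 3
31: 6731 = 31·217 + 4
37: 6731 = 37·181 + 34
41: 6731 = 41·164 + 7
43: 6731 = 43·156 + 23
47: 6731 = 47·143 + 10
53: 6731 = 53·127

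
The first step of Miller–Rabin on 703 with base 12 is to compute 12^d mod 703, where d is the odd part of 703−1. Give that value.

75

703 − 1 = 702 = 2^1 · 351, so d = 351.
12^1 ≡ 12 (mod 703)
12^2 ≡ 12^2 = 144 ≡ 144 (mod 703)
12^4 ≡ 144^2 = 20736 ≡ 349 (mod 703)
12^8 ≡ 349^2 = 121801 ≡ 182 (mod 703)
12^16 ≡ 182^2 = 33124 ≡ 83 (mod 703)
12^32 ≡ 83^2 = 6889 ≡ 562 (mod 703)
12^64 ≡ 562^2 = 315844 ≡ 197 (mod 703)
12^128 ≡ 197^2 = 38809 ≡ 144 (mod 703)
12^256 ≡ 144^2 = 20736 ≡ 349 (mod 703)
351 = 256 + 64 + 16 + 8 + 4 + 2 + 1 in binary powers of 2.
So 12^351 ≡ 349 · 197 · 83 · 182 · 349 · 144 · 12 ≡ 75 (mod 703).
Squaring chain: 75; never reaches −1, so base 12 is a Miller–Rabin witness that 703 is composite.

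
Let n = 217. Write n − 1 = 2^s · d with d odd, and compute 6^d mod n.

216

217 − 1 = 216 = 2^3 · 27, so d = 27.
6^1 ≡ 6 (mod 217)
6^2 ≡ 6^2 = 36 ≡ 36 (mod 217)
6^4 ≡ 36^2 = 1296 ≡ 211 (mod 217)
6^8 ≡ 211^2 = 44521 ≡ 36 (mod 217)
6^16 ≡ 36^2 = 1296 ≡ 211 (mod 217)
27 = 16 + 8 + 2 + 1 in binary powers of 2.
So 6^27 ≡ 211 · 36 · 36 · 6 ≡ 216 (mod 217).
Since 6^d ≡ 216 (mod 217), base 6 does not prove 217 composite.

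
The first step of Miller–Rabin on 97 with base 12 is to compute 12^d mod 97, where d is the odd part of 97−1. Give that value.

97 − 1 = 96 = 2^5 · 3, so d = 3.
12^1 ≡ 12 (mod 97)
12^2 ≡ 12^2 = 144 ≡ 47 (mod 97)
3 = 2 + 1 in binary powers of 2.
So 12^3 ≡ 47 · 12 ≡ 79 (mod 97).
Squaring chain: 79 → 33 → 22 → 96 → 1; reaches −1, so base 12 does not prove 97 composite.

79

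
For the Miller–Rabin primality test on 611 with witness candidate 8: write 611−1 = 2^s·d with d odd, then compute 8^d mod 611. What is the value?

611 − 1 = 610 = 2^1 · 305, so d = 305.
8^1 ≡ 8 (mod 611)
8^2 ≡ 8^2 = 64 ≡ 64 (mod 611)
8^4 ≡ 64^2 = 4096 ≡ 430 (mod 611)
8^8 ≡ 430^2 = 184900 ≡ 378 (mod 611)
8^16 ≡ 378^2 = 142884 ≡ 521 (mod 611)
8^32 ≡ 521^2 = 271441 ≡ 157 (mod 611)
8^64 ≡ 157^2 = 24649 ≡ 209 (mod 611)
8^128 ≡ 209^2 = 43681 ≡ 300 (mod 611)
8^256 ≡ 300^2 = 90000 ≡ 183 (mod 611)
305 = 256 + 32 + 16 + 1 in binary powers of 2.
So 8^305 ≡ 183 · 157 · 521 · 8 ≡ 307 (mod 611).
Squaring chain: 307; never reaches −1, so base 8 is a Miller–Rabin witness that 611 is composite.

307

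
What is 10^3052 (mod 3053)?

1425

10^1 ≡ 10 (mod 3053)
10^2 ≡ 10^2 = 100 ≡ 100 (mod 3053)
10^4 ≡ 100^2 = 10000 ≡ 841 (mod 3053)
10^8 ≡ 841^2 = 707281 ≡ 2038 (mod 3053)
10^16 ≡ 2038^2 = 4153444 ≡ 1364 (mod 3053)
10^32 ≡ 1364^2 = 1860496 ≡ 1219 (mod 3053)
10^64 ≡ 1219^2 = 1485961 ≡ 2203 (mod 3053)
10^128 ≡ 2203^2 = 4853209 ≡ 1992 (mod 3053)
10^256 ≡ 1992^2 = 3968064 ≡ 2217 (mod 3053)
10^512 ≡ 2217^2 = 4915089 ≡ 2812 (mod 3053)
10^1024 ≡ 2812^2 = 7907344 ≡ 74 (mod 3053)
10^2048 ≡ 74^2 = 5476 ≡ 2423 (mod 3053)
3052 = 2048 + 512 + 256 + 128 + 64 + 32 + 8 + 4 in binary powers of 2.
So 10^3052 ≡ 2423 · 2812 · 2217 · 1992 · 2203 · 1219 · 2038 · 841 ≡ 1425 (mod 3053).
Since 1425 ≠ 1, base 10 is a Fermat witness: 3053 is composite.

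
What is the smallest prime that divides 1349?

1349 is odd.
Digit sum 17, not divisible by 3.
Ends in 9: not divisible by 5.
7: 1349 = 7·192 + 5
11: 1349 = 11·122 + 7
13: 1349 = 13·103 + 10
17: 1349 = 17·79 + 6
19: 1349 = 19·71

19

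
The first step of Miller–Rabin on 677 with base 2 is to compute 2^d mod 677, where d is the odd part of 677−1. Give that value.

26

677 − 1 = 676 = 2^2 · 169, so d = 169.
2^1 ≡ 2 (mod 677)
2^2 ≡ 2^2 = 4 ≡ 4 (mod 677)
2^4 ≡ 4^2 = 16 ≡ 16 (mod 677)
2^8 ≡ 16^2 = 256 ≡ 256 (mod 677)
2^16 ≡ 256^2 = 65536 ≡ 544 (mod 677)
2^32 ≡ 544^2 = 295936 ≡ 87 (mod 677)
2^64 ≡ 87^2 = 7569 ≡ 122 (mod 677)
2^128 ≡ 122^2 = 14884 ≡ 667 (mod 677)
169 = 128 + 32 + 8 + 1 in binary powers of 2.
So 2^169 ≡ 667 · 87 · 256 · 2 ≡ 26 (mod 677).
Squaring chain: 26 → 676; reaches −1, so base 2 does not prove 677 composite.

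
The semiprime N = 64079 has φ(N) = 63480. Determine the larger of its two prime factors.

φ(n) = (p−1)(q−1) = n − (p+q) + 1, so p + q = 64079 − 63480 + 1 = 600.
p and q are the roots of t² − 600t + 64079 = 0.
Discriminant: 600² − 4·64079 = 360000 − 256316 = 103684; √103684 = 322.
q = (600 − 322)/2 = 139, p = (600 + 322)/2 = 461.
Check: 139 · 461 = 64079.

461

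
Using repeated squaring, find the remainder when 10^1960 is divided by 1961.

121

10^1 ≡ 10 (mod 1961)
10^2 ≡ 10^2 = 100 ≡ 100 (mod 1961)
10^4 ≡ 100^2 = 10000 ≡ 195 (mod 1961)
10^8 ≡ 195^2 = 38025 ≡ 766 (mod 1961)
10^16 ≡ 766^2 = 586756 ≡ 417 (mod 1961)
10^32 ≡ 417^2 = 173889 ≡ 1321 (mod 1961)
10^64 ≡ 1321^2 = 1745041 ≡ 1712 (mod 1961)
10^128 ≡ 1712^2 = 2930944 ≡ 1210 (mod 1961)
10^256 ≡ 1210^2 = 1464100 ≡ 1194 (mod 1961)
10^512 ≡ 1194^2 = 1425636 ≡ 1950 (mod 1961)
10^1024 ≡ 1950^2 = 3802500 ≡ 121 (mod 1961)
1960 = 1024 + 512 + 256 + 128 + 32 + 8 in binary powers of 2.
So 10^1960 ≡ 121 · 1950 · 1194 · 1210 · 1321 · 766 ≡ 121 (mod 1961).
Since 121 ≠ 1, base 10 is a Fermat witness: 1961 is composite.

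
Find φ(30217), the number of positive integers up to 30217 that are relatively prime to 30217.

Factor: 30217 = 11 · 41 · 67.
φ(30217) = (11−1) · (41−1) · (67−1) = 10 · 40 · 66 = 26400.

26400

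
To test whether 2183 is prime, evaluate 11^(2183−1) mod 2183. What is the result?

470

11^1 ≡ 11 (mod 2183)
11^2 ≡ 11^2 = 121 ≡ 121 (mod 2183)
11^4 ≡ 121^2 = 14641 ≡ 1543 (mod 2183)
11^8 ≡ 1543^2 = 2380849 ≡ 1379 (mod 2183)
11^16 ≡ 1379^2 = 1901641 ≡ 248 (mod 2183)
11^32 ≡ 248^2 = 61504 ≡ 380 (mod 2183)
11^64 ≡ 380^2 = 144400 ≡ 322 (mod 2183)
11^128 ≡ 322^2 = 103684 ≡ 1083 (mod 2183)
11^256 ≡ 1083^2 = 1172889 ≡ 618 (mod 2183)
11^512 ≡ 618^2 = 381924 ≡ 2082 (mod 2183)
11^1024 ≡ 2082^2 = 4334724 ≡ 1469 (mod 2183)
11^2048 ≡ 1469^2 = 2157961 ≡ 1157 (mod 2183)
2182 = 2048 + 128 + 4 + 2 in binary powers of 2.
So 11^2182 ≡ 1157 · 1083 · 1543 · 121 ≡ 470 (mod 2183).
Since 470 ≠ 1, base 11 is a Fermat witness: 2183 is composite.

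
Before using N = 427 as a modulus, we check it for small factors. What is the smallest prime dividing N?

7

427 is odd.
Digit sum 13, not divisible by 3.
Ends in 7: not divisible by 5.
7: 427 = 7·61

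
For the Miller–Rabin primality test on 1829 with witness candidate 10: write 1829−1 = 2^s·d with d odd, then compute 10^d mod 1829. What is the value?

1043

1829 − 1 = 1828 = 2^2 · 457, so d = 457.
10^1 ≡ 10 (mod 1829)
10^2 ≡ 10^2 = 100 ≡ 100 (mod 1829)
10^4 ≡ 100^2 = 10000 ≡ 855 (mod 1829)
10^8 ≡ 855^2 = 731025 ≡ 1254 (mod 1829)
10^16 ≡ 1254^2 = 1572516 ≡ 1405 (mod 1829)
10^32 ≡ 1405^2 = 1974025 ≡ 534 (mod 1829)
10^64 ≡ 534^2 = 285156 ≡ 1661 (mod 1829)
10^128 ≡ 1661^2 = 2758921 ≡ 789 (mod 1829)
10^256 ≡ 789^2 = 622521 ≡ 661 (mod 1829)
457 = 256 + 128 + 64 + 8 + 1 in binary powers of 2.
So 10^457 ≡ 661 · 789 · 1661 · 1254 · 10 ≡ 1043 (mod 1829).
Squaring chain: 1043 → 1423; never reaches −1, so base 10 is a Miller–Rabin witness that 1829 is composite.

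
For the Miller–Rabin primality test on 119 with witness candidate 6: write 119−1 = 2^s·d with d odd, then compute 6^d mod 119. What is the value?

90

119 − 1 = 118 = 2^1 · 59, so d = 59.
6^1 ≡ 6 (mod 119)
6^2 ≡ 6^2 = 36 ≡ 36 (mod 119)
6^4 ≡ 36^2 = 1296 ≡ 106 (mod 119)
6^8 ≡ 106^2 = 11236 ≡ 50 (mod 119)
6^16 ≡ 50^2 = 2500 ≡ 1 (mod 119)
6^32 ≡ 1^2 = 1 ≡ 1 (mod 119)
59 = 32 + 16 + 8 + 2 + 1 in binary powers of 2.
So 6^59 ≡ 1 · 1 · 50 · 36 · 6 ≡ 90 (mod 119).
Squaring chain: 90; never reaches −1, so base 6 is a Miller–Rabin witness that 119 is composite.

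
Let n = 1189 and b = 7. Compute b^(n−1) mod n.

45

7^1 ≡ 7 (mod 1189)
7^2 ≡ 7^2 = 49 ≡ 49 (mod 1189)
7^4 ≡ 49^2 = 2401 ≡ 23 (mod 1189)
7^8 ≡ 23^2 = 529 ≡ 529 (mod 1189)
7^16 ≡ 529^2 = 279841 ≡ 426 (mod 1189)
7^32 ≡ 426^2 = 181476 ≡ 748 (mod 1189)
7^64 ≡ 748^2 = 559504 ≡ 674 (mod 1189)
7^128 ≡ 674^2 = 454276 ≡ 78 (mod 1189)
7^256 ≡ 78^2 = 6084 ≡ 139 (mod 1189)
7^512 ≡ 139^2 = 19321 ≡ 297 (mod 1189)
7^1024 ≡ 297^2 = 88209 ≡ 223 (mod 1189)
1188 = 1024 + 128 + 32 + 4 in binary powers of 2.
So 7^1188 ≡ 223 · 78 · 748 · 23 ≡ 45 (mod 1189).
Since 45 ≠ 1, base 7 is a Fermat witness: 1189 is composite.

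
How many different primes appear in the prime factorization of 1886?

1886 = 2 · 943
943 = 23 · 41
1886 = 2 · 23 · 41, which has 3 distinct prime factors.

3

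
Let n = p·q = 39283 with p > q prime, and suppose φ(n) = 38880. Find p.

φ(n) = (p−1)(q−1) = n − (p+q) + 1, so p + q = 39283 − 38880 + 1 = 404.
p and q are the roots of t² − 404t + 39283 = 0.
Discriminant: 404² − 4·39283 = 163216 − 157132 = 6084; √6084 = 78.
q = (404 − 78)/2 = 163, p = (404 + 78)/2 = 241.
Check: 163 · 241 = 39283.

241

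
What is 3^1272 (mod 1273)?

828

3^1 ≡ 3 (mod 1273)
3^2 ≡ 3^2 = 9 ≡ 9 (mod 1273)
3^4 ≡ 9^2 = 81 ≡ 81 (mod 1273)
3^8 ≡ 81^2 = 6561 ≡ 196 (mod 1273)
3^16 ≡ 196^2 = 38416 ≡ 226 (mod 1273)
3^32 ≡ 226^2 = 51076 ≡ 156 (mod 1273)
3^64 ≡ 156^2 = 24336 ≡ 149 (mod 1273)
3^128 ≡ 149^2 = 22201 ≡ 560 (mod 1273)
3^256 ≡ 560^2 = 313600 ≡ 442 (mod 1273)
3^512 ≡ 442^2 = 195364 ≡ 595 (mod 1273)
3^1024 ≡ 595^2 = 354025 ≡ 131 (mod 1273)
1272 = 1024 + 128 + 64 + 32 + 16 + 8 in binary powers of 2.
So 3^1272 ≡ 131 · 560 · 149 · 156 · 226 · 196 ≡ 828 (mod 1273).
Since 828 ≠ 1, base 3 is a Fermat witness: 1273 is composite.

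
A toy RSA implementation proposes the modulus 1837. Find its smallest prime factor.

11

1837 is odd.
Digit sum 19, not divisible by 3.
Ends in 7: not divisible by 5.
7: 1837 = 7·262 + 3
11: 1837 = 11·167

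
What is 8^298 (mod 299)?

8^1 ≡ 8 (mod 299)
8^2 ≡ 8^2 = 64 ≡ 64 (mod 299)
8^4 ≡ 64^2 = 4096 ≡ 209 (mod 299)
8^8 ≡ 209^2 = 43681 ≡ 27 (mod 299)
8^16 ≡ 27^2 = 729 ≡ 131 (mod 299)
8^32 ≡ 131^2 = 17161 ≡ 118 (mod 299)
8^64 ≡ 118^2 = 13924 ≡ 170 (mod 299)
8^128 ≡ 170^2 = 28900 ≡ 196 (mod 299)
8^256 ≡ 196^2 = 38416 ≡ 144 (mod 299)
298 = 256 + 32 + 8 + 2 in binary powers of 2.
So 8^298 ≡ 144 · 118 · 27 · 64 ≡ 77 (mod 299).
Since 77 ≠ 1, base 8 is a Fermat witness: 299 is composite.

77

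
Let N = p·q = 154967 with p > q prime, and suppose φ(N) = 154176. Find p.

439

φ(n) = (p−1)(q−1) = n − (p+q) + 1, so p + q = 154967 − 154176 + 1 = 792.
p and q are the roots of t² − 792t + 154967 = 0.
Discriminant: 792² − 4·154967 = 627264 − 619868 = 7396; √7396 = 86.
q = (792 − 86)/2 = 353, p = (792 + 86)/2 = 439.
Check: 353 · 439 = 154967.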